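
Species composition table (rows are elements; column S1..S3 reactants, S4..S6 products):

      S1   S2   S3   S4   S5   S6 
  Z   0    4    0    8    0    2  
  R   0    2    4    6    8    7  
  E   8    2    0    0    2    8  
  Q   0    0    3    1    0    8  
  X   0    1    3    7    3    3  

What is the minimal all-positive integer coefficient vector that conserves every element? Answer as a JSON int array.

Z: 1·0+5·4+6·0 = 20 | 2·8+1·0+2·2 = 20
R: 1·0+5·2+6·4 = 34 | 2·6+1·8+2·7 = 34
E: 1·8+5·2+6·0 = 18 | 2·0+1·2+2·8 = 18
Q: 1·0+5·0+6·3 = 18 | 2·1+1·0+2·8 = 18
X: 1·0+5·1+6·3 = 23 | 2·7+1·3+2·3 = 23
gcd(1,5,6,2,1,2) = 1

Coefficients: [1, 5, 6, 2, 1, 2]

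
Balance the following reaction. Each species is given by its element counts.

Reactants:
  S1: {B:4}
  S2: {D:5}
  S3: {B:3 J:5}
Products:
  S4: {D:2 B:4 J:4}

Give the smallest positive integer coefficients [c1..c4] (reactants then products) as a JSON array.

Coefficients: [2, 2, 4, 5]

D: 2·0+2·5+4·0 = 10 | 5·2 = 10
B: 2·4+2·0+4·3 = 20 | 5·4 = 20
J: 2·0+2·0+4·5 = 20 | 5·4 = 20
gcd(2,2,4,5) = 1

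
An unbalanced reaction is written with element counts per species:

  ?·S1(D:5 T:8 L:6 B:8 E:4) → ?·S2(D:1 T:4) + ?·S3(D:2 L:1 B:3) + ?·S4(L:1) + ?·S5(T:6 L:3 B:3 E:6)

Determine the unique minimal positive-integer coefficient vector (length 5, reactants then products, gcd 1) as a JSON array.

D: 3·5 = 15 | 3·1+6·2+6·0+2·0 = 15
T: 3·8 = 24 | 3·4+6·0+6·0+2·6 = 24
L: 3·6 = 18 | 3·0+6·1+6·1+2·3 = 18
B: 3·8 = 24 | 3·0+6·3+6·0+2·3 = 24
E: 3·4 = 12 | 3·0+6·0+6·0+2·6 = 12
gcd(3,3,6,6,2) = 1

Coefficients: [3, 3, 6, 6, 2]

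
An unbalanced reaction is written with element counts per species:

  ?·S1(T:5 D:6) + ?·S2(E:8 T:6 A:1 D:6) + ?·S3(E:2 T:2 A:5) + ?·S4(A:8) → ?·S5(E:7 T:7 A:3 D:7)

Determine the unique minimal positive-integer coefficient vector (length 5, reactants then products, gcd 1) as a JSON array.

Coefficients: [2, 5, 1, 1, 6]

E: 2·0+5·8+1·2+1·0 = 42 | 6·7 = 42
T: 2·5+5·6+1·2+1·0 = 42 | 6·7 = 42
A: 2·0+5·1+1·5+1·8 = 18 | 6·3 = 18
D: 2·6+5·6+1·0+1·0 = 42 | 6·7 = 42
gcd(2,5,1,1,6) = 1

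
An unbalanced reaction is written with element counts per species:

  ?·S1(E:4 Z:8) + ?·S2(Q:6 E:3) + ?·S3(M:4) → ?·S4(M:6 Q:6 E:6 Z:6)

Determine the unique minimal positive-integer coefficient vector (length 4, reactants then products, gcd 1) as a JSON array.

M: 3·0+4·0+6·4 = 24 | 4·6 = 24
Q: 3·0+4·6+6·0 = 24 | 4·6 = 24
E: 3·4+4·3+6·0 = 24 | 4·6 = 24
Z: 3·8+4·0+6·0 = 24 | 4·6 = 24
gcd(3,4,6,4) = 1

Coefficients: [3, 4, 6, 4]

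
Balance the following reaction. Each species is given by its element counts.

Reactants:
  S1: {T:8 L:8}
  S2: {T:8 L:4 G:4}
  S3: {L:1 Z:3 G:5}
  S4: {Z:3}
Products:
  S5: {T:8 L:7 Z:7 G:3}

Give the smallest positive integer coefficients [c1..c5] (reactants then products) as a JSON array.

Coefficients: [2, 1, 1, 6, 3]

T: 2·8+1·8+1·0+6·0 = 24 | 3·8 = 24
L: 2·8+1·4+1·1+6·0 = 21 | 3·7 = 21
Z: 2·0+1·0+1·3+6·3 = 21 | 3·7 = 21
G: 2·0+1·4+1·5+6·0 = 9 | 3·3 = 9
gcd(2,1,1,6,3) = 1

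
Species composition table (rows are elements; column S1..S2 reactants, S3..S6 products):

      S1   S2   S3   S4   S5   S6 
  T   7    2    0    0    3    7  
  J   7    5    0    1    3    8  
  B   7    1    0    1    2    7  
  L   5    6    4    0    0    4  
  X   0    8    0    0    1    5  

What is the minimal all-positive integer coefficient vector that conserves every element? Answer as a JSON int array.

Coefficients: [2, 1, 3, 2, 3, 1]

T: 2·7+1·2 = 16 | 3·0+2·0+3·3+1·7 = 16
J: 2·7+1·5 = 19 | 3·0+2·1+3·3+1·8 = 19
B: 2·7+1·1 = 15 | 3·0+2·1+3·2+1·7 = 15
L: 2·5+1·6 = 16 | 3·4+2·0+3·0+1·4 = 16
X: 2·0+1·8 = 8 | 3·0+2·0+3·1+1·5 = 8
gcd(2,1,3,2,3,1) = 1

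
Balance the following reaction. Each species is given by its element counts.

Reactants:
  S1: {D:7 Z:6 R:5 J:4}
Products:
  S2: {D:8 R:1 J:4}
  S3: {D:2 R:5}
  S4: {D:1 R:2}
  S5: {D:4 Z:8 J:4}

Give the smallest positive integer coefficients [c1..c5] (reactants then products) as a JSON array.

Coefficients: [4, 1, 3, 2, 3]

D: 4·7 = 28 | 1·8+3·2+2·1+3·4 = 28
Z: 4·6 = 24 | 1·0+3·0+2·0+3·8 = 24
R: 4·5 = 20 | 1·1+3·5+2·2+3·0 = 20
J: 4·4 = 16 | 1·4+3·0+2·0+3·4 = 16
gcd(4,1,3,2,3) = 1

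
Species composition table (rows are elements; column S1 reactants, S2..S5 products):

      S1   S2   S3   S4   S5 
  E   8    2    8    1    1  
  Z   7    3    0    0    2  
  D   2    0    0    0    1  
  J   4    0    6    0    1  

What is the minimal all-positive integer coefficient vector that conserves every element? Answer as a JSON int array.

Coefficients: [3, 3, 1, 4, 6]

E: 3·8 = 24 | 3·2+1·8+4·1+6·1 = 24
Z: 3·7 = 21 | 3·3+1·0+4·0+6·2 = 21
D: 3·2 = 6 | 3·0+1·0+4·0+6·1 = 6
J: 3·4 = 12 | 3·0+1·6+4·0+6·1 = 12
gcd(3,3,1,4,6) = 1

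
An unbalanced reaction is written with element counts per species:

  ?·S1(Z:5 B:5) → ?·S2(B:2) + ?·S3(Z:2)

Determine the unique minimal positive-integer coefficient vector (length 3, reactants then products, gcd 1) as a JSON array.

Z: 2·5 = 10 | 5·0+5·2 = 10
B: 2·5 = 10 | 5·2+5·0 = 10
gcd(2,5,5) = 1

Coefficients: [2, 5, 5]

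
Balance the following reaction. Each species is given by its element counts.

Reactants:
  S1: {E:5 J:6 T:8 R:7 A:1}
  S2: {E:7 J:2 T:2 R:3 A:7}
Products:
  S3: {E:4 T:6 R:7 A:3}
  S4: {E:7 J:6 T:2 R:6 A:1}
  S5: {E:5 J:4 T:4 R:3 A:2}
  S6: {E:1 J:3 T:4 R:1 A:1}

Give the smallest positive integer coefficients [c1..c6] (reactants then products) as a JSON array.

E: 6·5+2·7 = 44 | 3·4+3·7+1·5+6·1 = 44
J: 6·6+2·2 = 40 | 3·0+3·6+1·4+6·3 = 40
T: 6·8+2·2 = 52 | 3·6+3·2+1·4+6·4 = 52
R: 6·7+2·3 = 48 | 3·7+3·6+1·3+6·1 = 48
A: 6·1+2·7 = 20 | 3·3+3·1+1·2+6·1 = 20
gcd(6,2,3,3,1,6) = 1

Coefficients: [6, 2, 3, 3, 1, 6]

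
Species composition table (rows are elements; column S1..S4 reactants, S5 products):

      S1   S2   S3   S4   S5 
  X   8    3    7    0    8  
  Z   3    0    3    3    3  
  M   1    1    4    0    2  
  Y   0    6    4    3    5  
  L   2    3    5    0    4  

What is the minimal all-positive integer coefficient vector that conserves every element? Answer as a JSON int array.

Coefficients: [3, 3, 1, 1, 5]

X: 3·8+3·3+1·7+1·0 = 40 | 5·8 = 40
Z: 3·3+3·0+1·3+1·3 = 15 | 5·3 = 15
M: 3·1+3·1+1·4+1·0 = 10 | 5·2 = 10
Y: 3·0+3·6+1·4+1·3 = 25 | 5·5 = 25
L: 3·2+3·3+1·5+1·0 = 20 | 5·4 = 20
gcd(3,3,1,1,5) = 1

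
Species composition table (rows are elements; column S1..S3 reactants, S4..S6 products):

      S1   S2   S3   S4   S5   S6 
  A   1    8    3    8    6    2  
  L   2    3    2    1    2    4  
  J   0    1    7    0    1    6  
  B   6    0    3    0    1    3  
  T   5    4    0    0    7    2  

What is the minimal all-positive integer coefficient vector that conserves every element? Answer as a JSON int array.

A: 1·1+6·8+3·3 = 58 | 4·8+3·6+4·2 = 58
L: 1·2+6·3+3·2 = 26 | 4·1+3·2+4·4 = 26
J: 1·0+6·1+3·7 = 27 | 4·0+3·1+4·6 = 27
B: 1·6+6·0+3·3 = 15 | 4·0+3·1+4·3 = 15
T: 1·5+6·4+3·0 = 29 | 4·0+3·7+4·2 = 29
gcd(1,6,3,4,3,4) = 1

Coefficients: [1, 6, 3, 4, 3, 4]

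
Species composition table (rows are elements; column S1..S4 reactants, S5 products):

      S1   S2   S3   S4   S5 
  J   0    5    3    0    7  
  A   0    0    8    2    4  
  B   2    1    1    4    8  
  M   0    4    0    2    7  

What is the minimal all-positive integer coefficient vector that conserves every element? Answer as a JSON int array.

Coefficients: [5, 5, 1, 4, 4]

J: 5·0+5·5+1·3+4·0 = 28 | 4·7 = 28
A: 5·0+5·0+1·8+4·2 = 16 | 4·4 = 16
B: 5·2+5·1+1·1+4·4 = 32 | 4·8 = 32
M: 5·0+5·4+1·0+4·2 = 28 | 4·7 = 28
gcd(5,5,1,4,4) = 1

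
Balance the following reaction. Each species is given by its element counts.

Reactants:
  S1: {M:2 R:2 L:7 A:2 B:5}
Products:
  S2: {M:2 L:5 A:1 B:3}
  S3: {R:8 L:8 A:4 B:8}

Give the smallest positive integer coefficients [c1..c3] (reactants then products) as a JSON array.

M: 4·2 = 8 | 4·2+1·0 = 8
R: 4·2 = 8 | 4·0+1·8 = 8
L: 4·7 = 28 | 4·5+1·8 = 28
A: 4·2 = 8 | 4·1+1·4 = 8
B: 4·5 = 20 | 4·3+1·8 = 20
gcd(4,4,1) = 1

Coefficients: [4, 4, 1]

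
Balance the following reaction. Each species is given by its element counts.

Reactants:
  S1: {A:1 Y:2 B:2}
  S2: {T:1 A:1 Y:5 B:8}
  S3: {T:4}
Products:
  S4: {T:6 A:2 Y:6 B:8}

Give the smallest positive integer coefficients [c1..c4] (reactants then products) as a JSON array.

Coefficients: [4, 2, 4, 3]

T: 4·0+2·1+4·4 = 18 | 3·6 = 18
A: 4·1+2·1+4·0 = 6 | 3·2 = 6
Y: 4·2+2·5+4·0 = 18 | 3·6 = 18
B: 4·2+2·8+4·0 = 24 | 3·8 = 24
gcd(4,2,4,3) = 1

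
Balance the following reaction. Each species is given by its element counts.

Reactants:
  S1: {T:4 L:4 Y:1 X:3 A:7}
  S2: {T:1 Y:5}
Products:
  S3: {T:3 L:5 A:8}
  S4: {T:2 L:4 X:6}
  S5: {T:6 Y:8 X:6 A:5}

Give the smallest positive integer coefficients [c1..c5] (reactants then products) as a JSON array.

Coefficients: [6, 2, 4, 1, 2]

T: 6·4+2·1 = 26 | 4·3+1·2+2·6 = 26
L: 6·4+2·0 = 24 | 4·5+1·4+2·0 = 24
Y: 6·1+2·5 = 16 | 4·0+1·0+2·8 = 16
X: 6·3+2·0 = 18 | 4·0+1·6+2·6 = 18
A: 6·7+2·0 = 42 | 4·8+1·0+2·5 = 42
gcd(6,2,4,1,2) = 1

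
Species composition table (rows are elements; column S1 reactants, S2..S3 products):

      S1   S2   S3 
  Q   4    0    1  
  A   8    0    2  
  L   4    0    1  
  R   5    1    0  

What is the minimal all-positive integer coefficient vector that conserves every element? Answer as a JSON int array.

Q: 1·4 = 4 | 5·0+4·1 = 4
A: 1·8 = 8 | 5·0+4·2 = 8
L: 1·4 = 4 | 5·0+4·1 = 4
R: 1·5 = 5 | 5·1+4·0 = 5
gcd(1,5,4) = 1

Coefficients: [1, 5, 4]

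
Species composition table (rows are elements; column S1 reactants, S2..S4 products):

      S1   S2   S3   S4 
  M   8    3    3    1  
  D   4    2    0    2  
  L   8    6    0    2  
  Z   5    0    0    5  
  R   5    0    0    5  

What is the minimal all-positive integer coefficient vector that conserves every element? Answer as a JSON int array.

Coefficients: [3, 3, 4, 3]

M: 3·8 = 24 | 3·3+4·3+3·1 = 24
D: 3·4 = 12 | 3·2+4·0+3·2 = 12
L: 3·8 = 24 | 3·6+4·0+3·2 = 24
Z: 3·5 = 15 | 3·0+4·0+3·5 = 15
R: 3·5 = 15 | 3·0+4·0+3·5 = 15
gcd(3,3,4,3) = 1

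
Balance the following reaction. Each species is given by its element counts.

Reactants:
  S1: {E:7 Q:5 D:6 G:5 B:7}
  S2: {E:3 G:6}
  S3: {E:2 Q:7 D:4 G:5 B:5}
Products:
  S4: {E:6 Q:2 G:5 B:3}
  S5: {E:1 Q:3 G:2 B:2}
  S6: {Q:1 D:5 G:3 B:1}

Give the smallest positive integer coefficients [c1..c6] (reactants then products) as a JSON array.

Coefficients: [3, 5, 3, 6, 6, 6]

E: 3·7+5·3+3·2 = 42 | 6·6+6·1+6·0 = 42
Q: 3·5+5·0+3·7 = 36 | 6·2+6·3+6·1 = 36
D: 3·6+5·0+3·4 = 30 | 6·0+6·0+6·5 = 30
G: 3·5+5·6+3·5 = 60 | 6·5+6·2+6·3 = 60
B: 3·7+5·0+3·5 = 36 | 6·3+6·2+6·1 = 36
gcd(3,5,3,6,6,6) = 1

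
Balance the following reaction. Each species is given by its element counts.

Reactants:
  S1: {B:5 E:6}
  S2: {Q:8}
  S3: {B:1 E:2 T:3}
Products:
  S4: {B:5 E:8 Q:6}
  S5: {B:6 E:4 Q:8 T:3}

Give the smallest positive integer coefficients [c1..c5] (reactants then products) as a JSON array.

Coefficients: [6, 5, 2, 4, 2]

B: 6·5+5·0+2·1 = 32 | 4·5+2·6 = 32
E: 6·6+5·0+2·2 = 40 | 4·8+2·4 = 40
Q: 6·0+5·8+2·0 = 40 | 4·6+2·8 = 40
T: 6·0+5·0+2·3 = 6 | 4·0+2·3 = 6
gcd(6,5,2,4,2) = 1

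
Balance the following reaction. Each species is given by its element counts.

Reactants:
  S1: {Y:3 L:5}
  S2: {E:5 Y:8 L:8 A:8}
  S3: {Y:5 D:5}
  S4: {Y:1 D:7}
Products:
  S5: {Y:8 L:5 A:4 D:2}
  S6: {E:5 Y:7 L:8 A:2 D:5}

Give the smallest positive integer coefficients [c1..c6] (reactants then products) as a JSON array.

E: 6·0+4·5+5·0+1·0 = 20 | 6·0+4·5 = 20
Y: 6·3+4·8+5·5+1·1 = 76 | 6·8+4·7 = 76
L: 6·5+4·8+5·0+1·0 = 62 | 6·5+4·8 = 62
A: 6·0+4·8+5·0+1·0 = 32 | 6·4+4·2 = 32
D: 6·0+4·0+5·5+1·7 = 32 | 6·2+4·5 = 32
gcd(6,4,5,1,6,4) = 1

Coefficients: [6, 4, 5, 1, 6, 4]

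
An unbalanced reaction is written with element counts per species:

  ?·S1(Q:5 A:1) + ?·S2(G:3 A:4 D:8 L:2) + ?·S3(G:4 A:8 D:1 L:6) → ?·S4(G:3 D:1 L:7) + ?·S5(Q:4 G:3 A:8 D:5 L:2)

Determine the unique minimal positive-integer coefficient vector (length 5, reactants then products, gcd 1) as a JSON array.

Q: 4·5+3·0+3·0 = 20 | 2·0+5·4 = 20
G: 4·0+3·3+3·4 = 21 | 2·3+5·3 = 21
A: 4·1+3·4+3·8 = 40 | 2·0+5·8 = 40
D: 4·0+3·8+3·1 = 27 | 2·1+5·5 = 27
L: 4·0+3·2+3·6 = 24 | 2·7+5·2 = 24
gcd(4,3,3,2,5) = 1

Coefficients: [4, 3, 3, 2, 5]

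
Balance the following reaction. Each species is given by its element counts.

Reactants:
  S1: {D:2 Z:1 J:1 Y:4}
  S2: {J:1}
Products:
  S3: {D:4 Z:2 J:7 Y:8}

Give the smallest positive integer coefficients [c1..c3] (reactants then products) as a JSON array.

D: 2·2+5·0 = 4 | 1·4 = 4
Z: 2·1+5·0 = 2 | 1·2 = 2
J: 2·1+5·1 = 7 | 1·7 = 7
Y: 2·4+5·0 = 8 | 1·8 = 8
gcd(2,5,1) = 1

Coefficients: [2, 5, 1]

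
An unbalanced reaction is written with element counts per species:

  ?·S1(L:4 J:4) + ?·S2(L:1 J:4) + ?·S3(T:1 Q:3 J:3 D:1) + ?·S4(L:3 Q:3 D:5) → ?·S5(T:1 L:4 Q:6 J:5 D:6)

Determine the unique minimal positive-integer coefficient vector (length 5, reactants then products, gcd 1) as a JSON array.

Coefficients: [1, 2, 6, 6, 6]

T: 1·0+2·0+6·1+6·0 = 6 | 6·1 = 6
L: 1·4+2·1+6·0+6·3 = 24 | 6·4 = 24
Q: 1·0+2·0+6·3+6·3 = 36 | 6·6 = 36
J: 1·4+2·4+6·3+6·0 = 30 | 6·5 = 30
D: 1·0+2·0+6·1+6·5 = 36 | 6·6 = 36
gcd(1,2,6,6,6) = 1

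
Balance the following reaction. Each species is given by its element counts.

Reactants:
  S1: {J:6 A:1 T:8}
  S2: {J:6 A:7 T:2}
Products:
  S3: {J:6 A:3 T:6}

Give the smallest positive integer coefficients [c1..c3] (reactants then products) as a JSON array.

Coefficients: [2, 1, 3]

J: 2·6+1·6 = 18 | 3·6 = 18
A: 2·1+1·7 = 9 | 3·3 = 9
T: 2·8+1·2 = 18 | 3·6 = 18
gcd(2,1,3) = 1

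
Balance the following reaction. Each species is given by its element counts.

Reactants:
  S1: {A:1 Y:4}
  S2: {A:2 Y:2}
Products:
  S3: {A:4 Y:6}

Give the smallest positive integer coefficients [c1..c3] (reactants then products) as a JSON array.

Coefficients: [2, 5, 3]

A: 2·1+5·2 = 12 | 3·4 = 12
Y: 2·4+5·2 = 18 | 3·6 = 18
gcd(2,5,3) = 1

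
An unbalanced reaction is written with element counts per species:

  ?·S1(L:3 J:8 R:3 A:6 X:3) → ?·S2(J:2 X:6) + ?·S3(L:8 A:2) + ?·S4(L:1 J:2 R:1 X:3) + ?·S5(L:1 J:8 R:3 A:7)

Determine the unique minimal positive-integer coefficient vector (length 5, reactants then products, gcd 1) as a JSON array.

L: 5·3 = 15 | 1·0+1·8+3·1+4·1 = 15
J: 5·8 = 40 | 1·2+1·0+3·2+4·8 = 40
R: 5·3 = 15 | 1·0+1·0+3·1+4·3 = 15
A: 5·6 = 30 | 1·0+1·2+3·0+4·7 = 30
X: 5·3 = 15 | 1·6+1·0+3·3+4·0 = 15
gcd(5,1,1,3,4) = 1

Coefficients: [5, 1, 1, 3, 4]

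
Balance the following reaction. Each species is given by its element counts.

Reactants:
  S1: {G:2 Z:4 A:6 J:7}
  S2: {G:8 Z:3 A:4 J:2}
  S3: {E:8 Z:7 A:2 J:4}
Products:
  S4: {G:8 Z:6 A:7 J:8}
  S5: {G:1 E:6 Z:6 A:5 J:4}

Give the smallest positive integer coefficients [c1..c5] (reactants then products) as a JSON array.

G: 6·2+5·8+3·0 = 52 | 6·8+4·1 = 52
E: 6·0+5·0+3·8 = 24 | 6·0+4·6 = 24
Z: 6·4+5·3+3·7 = 60 | 6·6+4·6 = 60
A: 6·6+5·4+3·2 = 62 | 6·7+4·5 = 62
J: 6·7+5·2+3·4 = 64 | 6·8+4·4 = 64
gcd(6,5,3,6,4) = 1

Coefficients: [6, 5, 3, 6, 4]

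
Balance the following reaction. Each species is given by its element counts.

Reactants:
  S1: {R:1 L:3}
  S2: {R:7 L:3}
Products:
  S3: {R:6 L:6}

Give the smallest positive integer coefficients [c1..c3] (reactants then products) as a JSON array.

Coefficients: [4, 2, 3]

R: 4·1+2·7 = 18 | 3·6 = 18
L: 4·3+2·3 = 18 | 3·6 = 18
gcd(4,2,3) = 1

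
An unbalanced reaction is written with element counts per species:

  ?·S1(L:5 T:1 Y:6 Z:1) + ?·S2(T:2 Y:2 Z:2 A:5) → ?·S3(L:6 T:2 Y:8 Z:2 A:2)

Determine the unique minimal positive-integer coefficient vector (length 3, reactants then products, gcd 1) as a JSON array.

L: 6·5+2·0 = 30 | 5·6 = 30
T: 6·1+2·2 = 10 | 5·2 = 10
Y: 6·6+2·2 = 40 | 5·8 = 40
Z: 6·1+2·2 = 10 | 5·2 = 10
A: 6·0+2·5 = 10 | 5·2 = 10
gcd(6,2,5) = 1

Coefficients: [6, 2, 5]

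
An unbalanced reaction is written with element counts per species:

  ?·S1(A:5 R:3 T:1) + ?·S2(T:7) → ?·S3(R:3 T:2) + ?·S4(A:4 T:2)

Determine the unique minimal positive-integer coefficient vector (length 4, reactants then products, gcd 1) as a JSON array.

A: 4·5+2·0 = 20 | 4·0+5·4 = 20
R: 4·3+2·0 = 12 | 4·3+5·0 = 12
T: 4·1+2·7 = 18 | 4·2+5·2 = 18
gcd(4,2,4,5) = 1

Coefficients: [4, 2, 4, 5]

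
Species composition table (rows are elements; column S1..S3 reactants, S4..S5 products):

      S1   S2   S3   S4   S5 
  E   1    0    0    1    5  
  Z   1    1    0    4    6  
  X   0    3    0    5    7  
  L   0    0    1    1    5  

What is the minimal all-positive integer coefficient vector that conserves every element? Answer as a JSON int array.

E: 6·1+4·0+6·0 = 6 | 1·1+1·5 = 6
Z: 6·1+4·1+6·0 = 10 | 1·4+1·6 = 10
X: 6·0+4·3+6·0 = 12 | 1·5+1·7 = 12
L: 6·0+4·0+6·1 = 6 | 1·1+1·5 = 6
gcd(6,4,6,1,1) = 1

Coefficients: [6, 4, 6, 1, 1]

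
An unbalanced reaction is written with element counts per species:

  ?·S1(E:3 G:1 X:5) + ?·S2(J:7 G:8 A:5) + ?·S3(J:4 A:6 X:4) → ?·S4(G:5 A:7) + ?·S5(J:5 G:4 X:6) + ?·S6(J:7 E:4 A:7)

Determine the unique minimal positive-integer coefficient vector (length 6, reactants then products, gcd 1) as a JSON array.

J: 4·0+5·7+4·4 = 51 | 4·0+6·5+3·7 = 51
E: 4·3+5·0+4·0 = 12 | 4·0+6·0+3·4 = 12
G: 4·1+5·8+4·0 = 44 | 4·5+6·4+3·0 = 44
A: 4·0+5·5+4·6 = 49 | 4·7+6·0+3·7 = 49
X: 4·5+5·0+4·4 = 36 | 4·0+6·6+3·0 = 36
gcd(4,5,4,4,6,3) = 1

Coefficients: [4, 5, 4, 4, 6, 3]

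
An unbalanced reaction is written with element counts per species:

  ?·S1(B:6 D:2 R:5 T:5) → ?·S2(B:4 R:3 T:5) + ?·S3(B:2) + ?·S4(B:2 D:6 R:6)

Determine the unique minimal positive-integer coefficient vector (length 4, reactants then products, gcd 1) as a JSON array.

B: 3·6 = 18 | 3·4+2·2+1·2 = 18
D: 3·2 = 6 | 3·0+2·0+1·6 = 6
R: 3·5 = 15 | 3·3+2·0+1·6 = 15
T: 3·5 = 15 | 3·5+2·0+1·0 = 15
gcd(3,3,2,1) = 1

Coefficients: [3, 3, 2, 1]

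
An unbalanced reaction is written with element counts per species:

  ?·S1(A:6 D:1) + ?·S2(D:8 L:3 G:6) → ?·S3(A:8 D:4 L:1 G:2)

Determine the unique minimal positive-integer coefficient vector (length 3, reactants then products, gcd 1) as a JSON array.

Coefficients: [4, 1, 3]

A: 4·6+1·0 = 24 | 3·8 = 24
D: 4·1+1·8 = 12 | 3·4 = 12
L: 4·0+1·3 = 3 | 3·1 = 3
G: 4·0+1·6 = 6 | 3·2 = 6
gcd(4,1,3) = 1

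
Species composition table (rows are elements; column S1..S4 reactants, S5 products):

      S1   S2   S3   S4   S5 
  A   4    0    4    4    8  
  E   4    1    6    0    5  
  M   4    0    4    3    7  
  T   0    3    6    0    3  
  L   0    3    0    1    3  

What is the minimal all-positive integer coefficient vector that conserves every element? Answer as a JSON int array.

A: 5·4+4·0+1·4+6·4 = 48 | 6·8 = 48
E: 5·4+4·1+1·6+6·0 = 30 | 6·5 = 30
M: 5·4+4·0+1·4+6·3 = 42 | 6·7 = 42
T: 5·0+4·3+1·6+6·0 = 18 | 6·3 = 18
L: 5·0+4·3+1·0+6·1 = 18 | 6·3 = 18
gcd(5,4,1,6,6) = 1

Coefficients: [5, 4, 1, 6, 6]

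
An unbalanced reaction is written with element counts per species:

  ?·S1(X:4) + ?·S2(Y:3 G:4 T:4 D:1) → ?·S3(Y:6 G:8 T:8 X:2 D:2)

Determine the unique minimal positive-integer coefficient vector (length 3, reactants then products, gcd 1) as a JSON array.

Coefficients: [1, 4, 2]

Y: 1·0+4·3 = 12 | 2·6 = 12
G: 1·0+4·4 = 16 | 2·8 = 16
T: 1·0+4·4 = 16 | 2·8 = 16
X: 1·4+4·0 = 4 | 2·2 = 4
D: 1·0+4·1 = 4 | 2·2 = 4
gcd(1,4,2) = 1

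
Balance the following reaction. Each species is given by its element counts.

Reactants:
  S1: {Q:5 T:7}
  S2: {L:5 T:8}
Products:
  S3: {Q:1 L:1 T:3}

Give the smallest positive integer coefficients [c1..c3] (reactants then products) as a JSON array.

Coefficients: [1, 1, 5]

Q: 1·5+1·0 = 5 | 5·1 = 5
L: 1·0+1·5 = 5 | 5·1 = 5
T: 1·7+1·8 = 15 | 5·3 = 15
gcd(1,1,5) = 1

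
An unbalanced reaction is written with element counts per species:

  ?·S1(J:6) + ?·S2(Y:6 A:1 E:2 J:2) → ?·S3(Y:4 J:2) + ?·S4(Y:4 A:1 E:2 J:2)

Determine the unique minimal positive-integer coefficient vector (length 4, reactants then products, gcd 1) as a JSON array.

Y: 1·0+6·6 = 36 | 3·4+6·4 = 36
A: 1·0+6·1 = 6 | 3·0+6·1 = 6
E: 1·0+6·2 = 12 | 3·0+6·2 = 12
J: 1·6+6·2 = 18 | 3·2+6·2 = 18
gcd(1,6,3,6) = 1

Coefficients: [1, 6, 3, 6]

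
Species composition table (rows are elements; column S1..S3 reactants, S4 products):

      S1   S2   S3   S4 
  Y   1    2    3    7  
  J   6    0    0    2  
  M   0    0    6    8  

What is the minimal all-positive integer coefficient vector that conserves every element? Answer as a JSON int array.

Coefficients: [1, 4, 4, 3]

Y: 1·1+4·2+4·3 = 21 | 3·7 = 21
J: 1·6+4·0+4·0 = 6 | 3·2 = 6
M: 1·0+4·0+4·6 = 24 | 3·8 = 24
gcd(1,4,4,3) = 1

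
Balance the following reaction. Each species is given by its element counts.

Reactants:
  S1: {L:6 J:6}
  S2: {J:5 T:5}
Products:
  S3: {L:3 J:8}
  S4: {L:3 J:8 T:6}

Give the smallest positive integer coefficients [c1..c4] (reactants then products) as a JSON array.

L: 3·6+6·0 = 18 | 1·3+5·3 = 18
J: 3·6+6·5 = 48 | 1·8+5·8 = 48
T: 3·0+6·5 = 30 | 1·0+5·6 = 30
gcd(3,6,1,5) = 1

Coefficients: [3, 6, 1, 5]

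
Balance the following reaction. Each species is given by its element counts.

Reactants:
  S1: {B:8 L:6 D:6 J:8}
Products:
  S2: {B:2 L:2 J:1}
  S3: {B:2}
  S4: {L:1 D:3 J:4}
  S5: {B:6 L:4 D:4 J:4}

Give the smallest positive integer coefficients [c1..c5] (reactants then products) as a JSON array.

Coefficients: [4, 4, 3, 4, 3]

B: 4·8 = 32 | 4·2+3·2+4·0+3·6 = 32
L: 4·6 = 24 | 4·2+3·0+4·1+3·4 = 24
D: 4·6 = 24 | 4·0+3·0+4·3+3·4 = 24
J: 4·8 = 32 | 4·1+3·0+4·4+3·4 = 32
gcd(4,4,3,4,3) = 1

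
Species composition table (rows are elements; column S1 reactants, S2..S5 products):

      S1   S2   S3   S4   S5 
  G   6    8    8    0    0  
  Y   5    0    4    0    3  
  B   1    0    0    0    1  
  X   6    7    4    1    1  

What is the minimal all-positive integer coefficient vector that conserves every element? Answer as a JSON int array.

Coefficients: [4, 1, 2, 5, 4]

G: 4·6 = 24 | 1·8+2·8+5·0+4·0 = 24
Y: 4·5 = 20 | 1·0+2·4+5·0+4·3 = 20
B: 4·1 = 4 | 1·0+2·0+5·0+4·1 = 4
X: 4·6 = 24 | 1·7+2·4+5·1+4·1 = 24
gcd(4,1,2,5,4) = 1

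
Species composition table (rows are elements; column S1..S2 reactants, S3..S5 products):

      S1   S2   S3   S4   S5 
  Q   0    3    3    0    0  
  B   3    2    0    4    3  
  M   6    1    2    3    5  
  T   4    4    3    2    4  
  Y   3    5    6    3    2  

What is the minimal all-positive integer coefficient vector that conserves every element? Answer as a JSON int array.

Coefficients: [5, 2, 2, 1, 5]

Q: 5·0+2·3 = 6 | 2·3+1·0+5·0 = 6
B: 5·3+2·2 = 19 | 2·0+1·4+5·3 = 19
M: 5·6+2·1 = 32 | 2·2+1·3+5·5 = 32
T: 5·4+2·4 = 28 | 2·3+1·2+5·4 = 28
Y: 5·3+2·5 = 25 | 2·6+1·3+5·2 = 25
gcd(5,2,2,1,5) = 1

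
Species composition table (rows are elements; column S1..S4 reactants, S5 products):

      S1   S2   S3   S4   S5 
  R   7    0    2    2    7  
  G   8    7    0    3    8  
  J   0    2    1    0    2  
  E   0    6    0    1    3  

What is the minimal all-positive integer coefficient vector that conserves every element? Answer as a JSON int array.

Coefficients: [1, 1, 4, 3, 3]

R: 1·7+1·0+4·2+3·2 = 21 | 3·7 = 21
G: 1·8+1·7+4·0+3·3 = 24 | 3·8 = 24
J: 1·0+1·2+4·1+3·0 = 6 | 3·2 = 6
E: 1·0+1·6+4·0+3·1 = 9 | 3·3 = 9
gcd(1,1,4,3,3) = 1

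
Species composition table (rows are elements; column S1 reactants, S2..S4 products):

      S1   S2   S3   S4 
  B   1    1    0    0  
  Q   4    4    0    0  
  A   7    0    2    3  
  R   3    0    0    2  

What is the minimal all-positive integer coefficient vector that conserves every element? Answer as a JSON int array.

B: 4·1 = 4 | 4·1+5·0+6·0 = 4
Q: 4·4 = 16 | 4·4+5·0+6·0 = 16
A: 4·7 = 28 | 4·0+5·2+6·3 = 28
R: 4·3 = 12 | 4·0+5·0+6·2 = 12
gcd(4,4,5,6) = 1

Coefficients: [4, 4, 5, 6]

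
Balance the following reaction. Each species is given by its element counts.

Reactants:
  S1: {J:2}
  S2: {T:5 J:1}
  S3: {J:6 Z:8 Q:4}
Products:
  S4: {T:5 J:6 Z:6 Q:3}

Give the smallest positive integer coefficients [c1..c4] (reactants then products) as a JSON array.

Coefficients: [1, 4, 3, 4]

T: 1·0+4·5+3·0 = 20 | 4·5 = 20
J: 1·2+4·1+3·6 = 24 | 4·6 = 24
Z: 1·0+4·0+3·8 = 24 | 4·6 = 24
Q: 1·0+4·0+3·4 = 12 | 4·3 = 12
gcd(1,4,3,4) = 1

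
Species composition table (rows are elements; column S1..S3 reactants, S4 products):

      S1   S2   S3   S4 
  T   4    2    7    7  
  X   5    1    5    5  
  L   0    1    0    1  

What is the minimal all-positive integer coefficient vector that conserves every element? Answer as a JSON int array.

T: 1·4+5·2+3·7 = 35 | 5·7 = 35
X: 1·5+5·1+3·5 = 25 | 5·5 = 25
L: 1·0+5·1+3·0 = 5 | 5·1 = 5
gcd(1,5,3,5) = 1

Coefficients: [1, 5, 3, 5]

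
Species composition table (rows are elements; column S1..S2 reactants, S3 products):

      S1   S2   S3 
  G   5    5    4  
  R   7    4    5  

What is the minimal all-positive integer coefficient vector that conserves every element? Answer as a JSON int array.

G: 3·5+1·5 = 20 | 5·4 = 20
R: 3·7+1·4 = 25 | 5·5 = 25
gcd(3,1,5) = 1

Coefficients: [3, 1, 5]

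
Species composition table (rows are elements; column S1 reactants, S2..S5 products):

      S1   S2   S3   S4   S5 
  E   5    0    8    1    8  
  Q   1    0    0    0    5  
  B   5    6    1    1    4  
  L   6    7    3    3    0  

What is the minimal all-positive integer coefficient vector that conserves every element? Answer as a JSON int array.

E: 5·5 = 25 | 3·0+2·8+1·1+1·8 = 25
Q: 5·1 = 5 | 3·0+2·0+1·0+1·5 = 5
B: 5·5 = 25 | 3·6+2·1+1·1+1·4 = 25
L: 5·6 = 30 | 3·7+2·3+1·3+1·0 = 30
gcd(5,3,2,1,1) = 1

Coefficients: [5, 3, 2, 1, 1]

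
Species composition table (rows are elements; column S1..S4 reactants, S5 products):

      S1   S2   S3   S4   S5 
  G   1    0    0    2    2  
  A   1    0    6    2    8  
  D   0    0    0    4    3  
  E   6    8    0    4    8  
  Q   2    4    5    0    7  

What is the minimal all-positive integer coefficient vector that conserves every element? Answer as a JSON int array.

G: 2·1+1·0+4·0+3·2 = 8 | 4·2 = 8
A: 2·1+1·0+4·6+3·2 = 32 | 4·8 = 32
D: 2·0+1·0+4·0+3·4 = 12 | 4·3 = 12
E: 2·6+1·8+4·0+3·4 = 32 | 4·8 = 32
Q: 2·2+1·4+4·5+3·0 = 28 | 4·7 = 28
gcd(2,1,4,3,4) = 1

Coefficients: [2, 1, 4, 3, 4]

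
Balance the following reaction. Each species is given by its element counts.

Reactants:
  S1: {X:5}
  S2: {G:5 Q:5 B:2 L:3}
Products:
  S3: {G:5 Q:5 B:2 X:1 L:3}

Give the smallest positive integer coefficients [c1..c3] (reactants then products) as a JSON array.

G: 1·0+5·5 = 25 | 5·5 = 25
Q: 1·0+5·5 = 25 | 5·5 = 25
B: 1·0+5·2 = 10 | 5·2 = 10
X: 1·5+5·0 = 5 | 5·1 = 5
L: 1·0+5·3 = 15 | 5·3 = 15
gcd(1,5,5) = 1

Coefficients: [1, 5, 5]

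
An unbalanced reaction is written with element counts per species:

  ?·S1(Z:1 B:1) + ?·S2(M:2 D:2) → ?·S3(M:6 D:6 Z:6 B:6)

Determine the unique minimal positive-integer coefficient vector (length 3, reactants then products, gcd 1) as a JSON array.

M: 6·0+3·2 = 6 | 1·6 = 6
D: 6·0+3·2 = 6 | 1·6 = 6
Z: 6·1+3·0 = 6 | 1·6 = 6
B: 6·1+3·0 = 6 | 1·6 = 6
gcd(6,3,1) = 1

Coefficients: [6, 3, 1]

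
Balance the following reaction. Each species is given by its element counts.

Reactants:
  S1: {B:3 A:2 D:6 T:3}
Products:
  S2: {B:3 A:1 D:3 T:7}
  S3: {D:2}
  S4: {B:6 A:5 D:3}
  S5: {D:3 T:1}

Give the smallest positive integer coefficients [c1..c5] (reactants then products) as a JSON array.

Coefficients: [3, 1, 3, 1, 2]

B: 3·3 = 9 | 1·3+3·0+1·6+2·0 = 9
A: 3·2 = 6 | 1·1+3·0+1·5+2·0 = 6
D: 3·6 = 18 | 1·3+3·2+1·3+2·3 = 18
T: 3·3 = 9 | 1·7+3·0+1·0+2·1 = 9
gcd(3,1,3,1,2) = 1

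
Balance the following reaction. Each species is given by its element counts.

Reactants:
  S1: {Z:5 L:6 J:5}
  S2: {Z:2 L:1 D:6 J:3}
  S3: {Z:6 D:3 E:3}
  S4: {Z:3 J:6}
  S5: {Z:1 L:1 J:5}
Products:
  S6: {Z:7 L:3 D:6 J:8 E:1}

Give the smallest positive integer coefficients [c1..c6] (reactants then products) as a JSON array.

Coefficients: [2, 5, 2, 3, 1, 6]

Z: 2·5+5·2+2·6+3·3+1·1 = 42 | 6·7 = 42
L: 2·6+5·1+2·0+3·0+1·1 = 18 | 6·3 = 18
D: 2·0+5·6+2·3+3·0+1·0 = 36 | 6·6 = 36
J: 2·5+5·3+2·0+3·6+1·5 = 48 | 6·8 = 48
E: 2·0+5·0+2·3+3·0+1·0 = 6 | 6·1 = 6
gcd(2,5,2,3,1,6) = 1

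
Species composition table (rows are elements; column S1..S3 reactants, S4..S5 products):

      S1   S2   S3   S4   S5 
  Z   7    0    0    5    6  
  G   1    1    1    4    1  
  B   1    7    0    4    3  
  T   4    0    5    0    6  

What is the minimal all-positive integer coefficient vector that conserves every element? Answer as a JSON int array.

Z: 5·7+2·0+2·0 = 35 | 1·5+5·6 = 35
G: 5·1+2·1+2·1 = 9 | 1·4+5·1 = 9
B: 5·1+2·7+2·0 = 19 | 1·4+5·3 = 19
T: 5·4+2·0+2·5 = 30 | 1·0+5·6 = 30
gcd(5,2,2,1,5) = 1

Coefficients: [5, 2, 2, 1, 5]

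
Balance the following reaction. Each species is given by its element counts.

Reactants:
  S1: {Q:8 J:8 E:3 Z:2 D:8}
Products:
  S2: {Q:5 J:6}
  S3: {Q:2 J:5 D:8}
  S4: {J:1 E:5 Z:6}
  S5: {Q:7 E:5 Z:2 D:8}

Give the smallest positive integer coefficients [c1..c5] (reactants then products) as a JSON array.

Q: 5·8 = 40 | 4·5+3·2+1·0+2·7 = 40
J: 5·8 = 40 | 4·6+3·5+1·1+2·0 = 40
E: 5·3 = 15 | 4·0+3·0+1·5+2·5 = 15
Z: 5·2 = 10 | 4·0+3·0+1·6+2·2 = 10
D: 5·8 = 40 | 4·0+3·8+1·0+2·8 = 40
gcd(5,4,3,1,2) = 1

Coefficients: [5, 4, 3, 1, 2]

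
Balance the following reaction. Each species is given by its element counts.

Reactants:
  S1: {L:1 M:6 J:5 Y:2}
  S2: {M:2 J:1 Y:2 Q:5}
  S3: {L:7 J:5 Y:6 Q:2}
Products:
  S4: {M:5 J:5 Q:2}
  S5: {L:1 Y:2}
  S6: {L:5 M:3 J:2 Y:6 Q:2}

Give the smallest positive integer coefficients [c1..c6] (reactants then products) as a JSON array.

L: 4·1+2·0+1·7 = 11 | 5·0+6·1+1·5 = 11
M: 4·6+2·2+1·0 = 28 | 5·5+6·0+1·3 = 28
J: 4·5+2·1+1·5 = 27 | 5·5+6·0+1·2 = 27
Y: 4·2+2·2+1·6 = 18 | 5·0+6·2+1·6 = 18
Q: 4·0+2·5+1·2 = 12 | 5·2+6·0+1·2 = 12
gcd(4,2,1,5,6,1) = 1

Coefficients: [4, 2, 1, 5, 6, 1]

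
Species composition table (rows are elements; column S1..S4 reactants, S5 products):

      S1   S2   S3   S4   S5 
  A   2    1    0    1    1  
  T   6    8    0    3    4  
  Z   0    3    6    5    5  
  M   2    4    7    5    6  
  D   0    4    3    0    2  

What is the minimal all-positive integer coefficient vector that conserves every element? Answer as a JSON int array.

Coefficients: [1, 1, 2, 2, 5]

A: 1·2+1·1+2·0+2·1 = 5 | 5·1 = 5
T: 1·6+1·8+2·0+2·3 = 20 | 5·4 = 20
Z: 1·0+1·3+2·6+2·5 = 25 | 5·5 = 25
M: 1·2+1·4+2·7+2·5 = 30 | 5·6 = 30
D: 1·0+1·4+2·3+2·0 = 10 | 5·2 = 10
gcd(1,1,2,2,5) = 1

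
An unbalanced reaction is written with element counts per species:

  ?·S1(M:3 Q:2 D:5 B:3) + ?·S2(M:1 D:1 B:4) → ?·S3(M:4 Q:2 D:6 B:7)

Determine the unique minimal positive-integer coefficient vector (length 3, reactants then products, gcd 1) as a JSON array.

M: 1·3+1·1 = 4 | 1·4 = 4
Q: 1·2+1·0 = 2 | 1·2 = 2
D: 1·5+1·1 = 6 | 1·6 = 6
B: 1·3+1·4 = 7 | 1·7 = 7
gcd(1,1,1) = 1

Coefficients: [1, 1, 1]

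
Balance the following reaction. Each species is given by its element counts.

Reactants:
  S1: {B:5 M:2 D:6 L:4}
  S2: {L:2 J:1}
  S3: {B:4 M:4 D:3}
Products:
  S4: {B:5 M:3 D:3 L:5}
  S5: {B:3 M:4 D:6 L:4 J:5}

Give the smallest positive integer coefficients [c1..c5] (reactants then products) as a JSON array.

B: 1·5+5·0+2·4 = 13 | 2·5+1·3 = 13
M: 1·2+5·0+2·4 = 10 | 2·3+1·4 = 10
D: 1·6+5·0+2·3 = 12 | 2·3+1·6 = 12
L: 1·4+5·2+2·0 = 14 | 2·5+1·4 = 14
J: 1·0+5·1+2·0 = 5 | 2·0+1·5 = 5
gcd(1,5,2,2,1) = 1

Coefficients: [1, 5, 2, 2, 1]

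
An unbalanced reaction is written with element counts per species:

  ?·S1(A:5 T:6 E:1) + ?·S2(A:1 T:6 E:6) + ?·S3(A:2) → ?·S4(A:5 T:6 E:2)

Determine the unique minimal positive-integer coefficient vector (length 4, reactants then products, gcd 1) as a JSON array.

Coefficients: [4, 1, 2, 5]

A: 4·5+1·1+2·2 = 25 | 5·5 = 25
T: 4·6+1·6+2·0 = 30 | 5·6 = 30
E: 4·1+1·6+2·0 = 10 | 5·2 = 10
gcd(4,1,2,5) = 1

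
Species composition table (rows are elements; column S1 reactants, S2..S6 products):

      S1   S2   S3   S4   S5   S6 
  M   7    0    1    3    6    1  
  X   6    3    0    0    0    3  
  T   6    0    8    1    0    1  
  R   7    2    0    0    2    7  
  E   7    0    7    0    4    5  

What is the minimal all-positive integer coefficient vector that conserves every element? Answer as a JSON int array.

M: 4·7 = 28 | 6·0+2·1+6·3+1·6+2·1 = 28
X: 4·6 = 24 | 6·3+2·0+6·0+1·0+2·3 = 24
T: 4·6 = 24 | 6·0+2·8+6·1+1·0+2·1 = 24
R: 4·7 = 28 | 6·2+2·0+6·0+1·2+2·7 = 28
E: 4·7 = 28 | 6·0+2·7+6·0+1·4+2·5 = 28
gcd(4,6,2,6,1,2) = 1

Coefficients: [4, 6, 2, 6, 1, 2]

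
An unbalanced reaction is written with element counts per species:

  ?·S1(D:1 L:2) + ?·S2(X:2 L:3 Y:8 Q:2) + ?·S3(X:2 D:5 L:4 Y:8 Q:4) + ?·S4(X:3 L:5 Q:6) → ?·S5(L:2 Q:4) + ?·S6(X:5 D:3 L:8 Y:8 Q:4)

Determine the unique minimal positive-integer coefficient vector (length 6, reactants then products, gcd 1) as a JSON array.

X: 5·0+3·2+2·2+5·3 = 25 | 6·0+5·5 = 25
D: 5·1+3·0+2·5+5·0 = 15 | 6·0+5·3 = 15
L: 5·2+3·3+2·4+5·5 = 52 | 6·2+5·8 = 52
Y: 5·0+3·8+2·8+5·0 = 40 | 6·0+5·8 = 40
Q: 5·0+3·2+2·4+5·6 = 44 | 6·4+5·4 = 44
gcd(5,3,2,5,6,5) = 1

Coefficients: [5, 3, 2, 5, 6, 5]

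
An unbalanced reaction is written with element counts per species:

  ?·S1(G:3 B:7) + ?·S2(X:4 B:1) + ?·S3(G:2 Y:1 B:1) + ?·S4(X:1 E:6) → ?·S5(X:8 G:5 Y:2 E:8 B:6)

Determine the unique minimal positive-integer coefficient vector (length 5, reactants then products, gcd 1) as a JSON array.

X: 1·0+5·4+6·0+4·1 = 24 | 3·8 = 24
G: 1·3+5·0+6·2+4·0 = 15 | 3·5 = 15
Y: 1·0+5·0+6·1+4·0 = 6 | 3·2 = 6
E: 1·0+5·0+6·0+4·6 = 24 | 3·8 = 24
B: 1·7+5·1+6·1+4·0 = 18 | 3·6 = 18
gcd(1,5,6,4,3) = 1

Coefficients: [1, 5, 6, 4, 3]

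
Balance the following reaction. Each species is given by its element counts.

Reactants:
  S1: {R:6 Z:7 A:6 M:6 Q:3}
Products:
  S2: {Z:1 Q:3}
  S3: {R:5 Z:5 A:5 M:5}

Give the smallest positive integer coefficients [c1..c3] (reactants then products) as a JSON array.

R: 5·6 = 30 | 5·0+6·5 = 30
Z: 5·7 = 35 | 5·1+6·5 = 35
A: 5·6 = 30 | 5·0+6·5 = 30
M: 5·6 = 30 | 5·0+6·5 = 30
Q: 5·3 = 15 | 5·3+6·0 = 15
gcd(5,5,6) = 1

Coefficients: [5, 5, 6]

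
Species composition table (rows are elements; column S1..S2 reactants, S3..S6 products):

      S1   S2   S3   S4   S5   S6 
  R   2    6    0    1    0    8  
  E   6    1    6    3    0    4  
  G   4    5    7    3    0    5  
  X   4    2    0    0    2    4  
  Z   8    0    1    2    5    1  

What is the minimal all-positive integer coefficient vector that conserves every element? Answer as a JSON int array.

Coefficients: [5, 4, 2, 2, 6, 4]

R: 5·2+4·6 = 34 | 2·0+2·1+6·0+4·8 = 34
E: 5·6+4·1 = 34 | 2·6+2·3+6·0+4·4 = 34
G: 5·4+4·5 = 40 | 2·7+2·3+6·0+4·5 = 40
X: 5·4+4·2 = 28 | 2·0+2·0+6·2+4·4 = 28
Z: 5·8+4·0 = 40 | 2·1+2·2+6·5+4·1 = 40
gcd(5,4,2,2,6,4) = 1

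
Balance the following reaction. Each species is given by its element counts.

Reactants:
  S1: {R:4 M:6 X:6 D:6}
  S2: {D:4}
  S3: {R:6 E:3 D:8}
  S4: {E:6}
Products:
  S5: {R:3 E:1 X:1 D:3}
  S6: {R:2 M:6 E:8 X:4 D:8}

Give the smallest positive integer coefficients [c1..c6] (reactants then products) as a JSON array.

R: 3·4+2·0+2·6+4·0 = 24 | 6·3+3·2 = 24
M: 3·6+2·0+2·0+4·0 = 18 | 6·0+3·6 = 18
E: 3·0+2·0+2·3+4·6 = 30 | 6·1+3·8 = 30
X: 3·6+2·0+2·0+4·0 = 18 | 6·1+3·4 = 18
D: 3·6+2·4+2·8+4·0 = 42 | 6·3+3·8 = 42
gcd(3,2,2,4,6,3) = 1

Coefficients: [3, 2, 2, 4, 6, 3]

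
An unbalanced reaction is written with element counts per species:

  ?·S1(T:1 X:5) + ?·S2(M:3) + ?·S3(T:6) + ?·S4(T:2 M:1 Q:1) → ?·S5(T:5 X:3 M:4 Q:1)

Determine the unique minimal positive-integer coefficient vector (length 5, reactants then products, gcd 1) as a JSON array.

Coefficients: [3, 5, 2, 5, 5]

T: 3·1+5·0+2·6+5·2 = 25 | 5·5 = 25
X: 3·5+5·0+2·0+5·0 = 15 | 5·3 = 15
M: 3·0+5·3+2·0+5·1 = 20 | 5·4 = 20
Q: 3·0+5·0+2·0+5·1 = 5 | 5·1 = 5
gcd(3,5,2,5,5) = 1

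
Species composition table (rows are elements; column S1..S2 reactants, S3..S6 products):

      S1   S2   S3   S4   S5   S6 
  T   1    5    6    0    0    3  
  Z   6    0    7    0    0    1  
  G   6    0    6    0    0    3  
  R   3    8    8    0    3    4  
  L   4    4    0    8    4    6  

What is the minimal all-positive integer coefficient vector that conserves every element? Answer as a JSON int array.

Coefficients: [5, 5, 4, 1, 5, 2]

T: 5·1+5·5 = 30 | 4·6+1·0+5·0+2·3 = 30
Z: 5·6+5·0 = 30 | 4·7+1·0+5·0+2·1 = 30
G: 5·6+5·0 = 30 | 4·6+1·0+5·0+2·3 = 30
R: 5·3+5·8 = 55 | 4·8+1·0+5·3+2·4 = 55
L: 5·4+5·4 = 40 | 4·0+1·8+5·4+2·6 = 40
gcd(5,5,4,1,5,2) = 1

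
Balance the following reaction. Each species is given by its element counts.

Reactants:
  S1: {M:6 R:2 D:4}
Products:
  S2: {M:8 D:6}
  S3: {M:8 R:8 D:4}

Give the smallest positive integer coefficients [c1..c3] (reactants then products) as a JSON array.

M: 4·6 = 24 | 2·8+1·8 = 24
R: 4·2 = 8 | 2·0+1·8 = 8
D: 4·4 = 16 | 2·6+1·4 = 16
gcd(4,2,1) = 1

Coefficients: [4, 2, 1]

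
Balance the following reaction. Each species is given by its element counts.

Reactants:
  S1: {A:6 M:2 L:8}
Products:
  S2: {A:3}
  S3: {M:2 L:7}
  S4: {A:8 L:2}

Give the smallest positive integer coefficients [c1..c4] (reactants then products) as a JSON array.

A: 6·6 = 36 | 4·3+6·0+3·8 = 36
M: 6·2 = 12 | 4·0+6·2+3·0 = 12
L: 6·8 = 48 | 4·0+6·7+3·2 = 48
gcd(6,4,6,3) = 1

Coefficients: [6, 4, 6, 3]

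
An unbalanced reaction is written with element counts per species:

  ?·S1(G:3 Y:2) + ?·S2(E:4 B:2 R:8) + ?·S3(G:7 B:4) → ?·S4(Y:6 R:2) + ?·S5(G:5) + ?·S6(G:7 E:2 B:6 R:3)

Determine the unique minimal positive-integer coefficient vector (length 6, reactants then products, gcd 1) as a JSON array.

Coefficients: [6, 2, 5, 2, 5, 4]

G: 6·3+2·0+5·7 = 53 | 2·0+5·5+4·7 = 53
E: 6·0+2·4+5·0 = 8 | 2·0+5·0+4·2 = 8
B: 6·0+2·2+5·4 = 24 | 2·0+5·0+4·6 = 24
Y: 6·2+2·0+5·0 = 12 | 2·6+5·0+4·0 = 12
R: 6·0+2·8+5·0 = 16 | 2·2+5·0+4·3 = 16
gcd(6,2,5,2,5,4) = 1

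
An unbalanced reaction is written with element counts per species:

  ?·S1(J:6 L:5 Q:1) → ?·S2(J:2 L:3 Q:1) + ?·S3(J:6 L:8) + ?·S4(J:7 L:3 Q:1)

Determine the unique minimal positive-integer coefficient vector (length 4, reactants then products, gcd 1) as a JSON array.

J: 4·6 = 24 | 2·2+1·6+2·7 = 24
L: 4·5 = 20 | 2·3+1·8+2·3 = 20
Q: 4·1 = 4 | 2·1+1·0+2·1 = 4
gcd(4,2,1,2) = 1

Coefficients: [4, 2, 1, 2]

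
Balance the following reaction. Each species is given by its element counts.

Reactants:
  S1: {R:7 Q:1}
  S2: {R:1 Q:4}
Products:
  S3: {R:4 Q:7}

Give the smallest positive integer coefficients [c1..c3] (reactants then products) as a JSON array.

Coefficients: [1, 5, 3]

R: 1·7+5·1 = 12 | 3·4 = 12
Q: 1·1+5·4 = 21 | 3·7 = 21
gcd(1,5,3) = 1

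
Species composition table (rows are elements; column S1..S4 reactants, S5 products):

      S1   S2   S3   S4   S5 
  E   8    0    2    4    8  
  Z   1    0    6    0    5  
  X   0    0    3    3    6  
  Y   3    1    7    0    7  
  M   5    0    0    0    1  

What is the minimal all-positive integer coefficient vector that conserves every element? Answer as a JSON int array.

Coefficients: [1, 4, 4, 6, 5]

E: 1·8+4·0+4·2+6·4 = 40 | 5·8 = 40
Z: 1·1+4·0+4·6+6·0 = 25 | 5·5 = 25
X: 1·0+4·0+4·3+6·3 = 30 | 5·6 = 30
Y: 1·3+4·1+4·7+6·0 = 35 | 5·7 = 35
M: 1·5+4·0+4·0+6·0 = 5 | 5·1 = 5
gcd(1,4,4,6,5) = 1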